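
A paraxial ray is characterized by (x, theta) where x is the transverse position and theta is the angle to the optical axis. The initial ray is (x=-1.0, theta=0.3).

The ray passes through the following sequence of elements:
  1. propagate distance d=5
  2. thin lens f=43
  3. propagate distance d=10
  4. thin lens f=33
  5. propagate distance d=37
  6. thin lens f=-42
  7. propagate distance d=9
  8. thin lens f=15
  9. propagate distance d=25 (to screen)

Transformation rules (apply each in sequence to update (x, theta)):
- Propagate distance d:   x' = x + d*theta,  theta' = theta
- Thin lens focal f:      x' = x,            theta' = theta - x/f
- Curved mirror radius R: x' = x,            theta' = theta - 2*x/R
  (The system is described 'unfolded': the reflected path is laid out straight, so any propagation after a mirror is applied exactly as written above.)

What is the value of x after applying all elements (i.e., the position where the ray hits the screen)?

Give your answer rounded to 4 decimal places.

Initial: x=-1.0000 theta=0.3000
After 1 (propagate distance d=5): x=0.5000 theta=0.3000
After 2 (thin lens f=43): x=0.5000 theta=62/215 (≈0.2884)
After 3 (propagate distance d=10): x=291/86 (≈3.3837) theta=62/215 (≈0.2884)
After 4 (thin lens f=33): x=291/86 (≈3.3837) theta=879/4730 (≈0.1858)
After 5 (propagate distance d=37): x=24264/2365 (≈10.2596) theta=879/4730 (≈0.1858)
After 6 (thin lens f=-42): x=24264/2365 (≈10.2596) theta=14241/33110 (≈0.4301)
After 7 (propagate distance d=9): x=93573/6622 (≈14.1306) theta=14241/33110 (≈0.4301)
After 8 (thin lens f=15): x=93573/6622 (≈14.1306) theta=-1695/3311 (≈-0.5119)
After 9 (propagate distance d=25 (to screen)): x=8823/6622 (≈1.3324) theta=-1695/3311 (≈-0.5119)
Rounded to 4 decimal places: x = 1.3324

Answer: 1.3324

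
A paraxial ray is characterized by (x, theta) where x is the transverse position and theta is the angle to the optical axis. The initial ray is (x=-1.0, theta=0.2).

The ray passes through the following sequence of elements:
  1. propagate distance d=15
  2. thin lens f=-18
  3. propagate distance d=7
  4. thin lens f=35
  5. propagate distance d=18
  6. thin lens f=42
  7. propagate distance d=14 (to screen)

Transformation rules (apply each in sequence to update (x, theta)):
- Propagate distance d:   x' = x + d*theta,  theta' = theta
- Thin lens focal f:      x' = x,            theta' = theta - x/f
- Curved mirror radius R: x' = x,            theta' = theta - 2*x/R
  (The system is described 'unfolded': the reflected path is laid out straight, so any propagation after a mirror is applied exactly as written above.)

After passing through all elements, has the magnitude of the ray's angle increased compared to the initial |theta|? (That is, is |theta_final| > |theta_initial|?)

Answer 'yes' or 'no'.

Answer: no

Derivation:
Initial: x=-1.0000 theta=0.2000
After 1 (propagate distance d=15): x=2.0000 theta=0.2000
After 2 (thin lens f=-18): x=2.0000 theta=14/45 (≈0.3111)
After 3 (propagate distance d=7): x=188/45 (≈4.1778) theta=14/45 (≈0.3111)
After 4 (thin lens f=35): x=188/45 (≈4.1778) theta=302/1575 (≈0.1917)
After 5 (propagate distance d=18): x=12016/1575 (≈7.6292) theta=302/1575 (≈0.1917)
After 6 (thin lens f=42): x=12016/1575 (≈7.6292) theta=334/33075 (≈0.0101)
After 7 (propagate distance d=14 (to screen)): x=36716/4725 (≈7.7706) theta=334/33075 (≈0.0101)
|theta_initial|=0.2000 |theta_final|=334/33075 (≈0.0101) -> not increased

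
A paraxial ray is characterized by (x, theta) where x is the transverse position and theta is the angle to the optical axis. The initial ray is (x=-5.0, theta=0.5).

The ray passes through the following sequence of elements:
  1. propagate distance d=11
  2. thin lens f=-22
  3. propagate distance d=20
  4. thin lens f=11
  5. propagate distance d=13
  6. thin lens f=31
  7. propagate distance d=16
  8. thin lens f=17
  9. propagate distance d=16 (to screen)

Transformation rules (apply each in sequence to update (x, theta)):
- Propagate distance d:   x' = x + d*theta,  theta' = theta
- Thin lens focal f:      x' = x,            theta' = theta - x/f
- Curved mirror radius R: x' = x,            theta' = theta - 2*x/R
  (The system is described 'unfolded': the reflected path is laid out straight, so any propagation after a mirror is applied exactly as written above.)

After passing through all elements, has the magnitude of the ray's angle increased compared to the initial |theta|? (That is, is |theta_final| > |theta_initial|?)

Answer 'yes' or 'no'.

Answer: no

Derivation:
Initial: x=-5.0000 theta=0.5000
After 1 (propagate distance d=11): x=0.5000 theta=0.5000
After 2 (thin lens f=-22): x=0.5000 theta=23/44 (≈0.5227)
After 3 (propagate distance d=20): x=241/22 (≈10.9545) theta=23/44 (≈0.5227)
After 4 (thin lens f=11): x=241/22 (≈10.9545) theta=-229/484 (≈-0.4731)
After 5 (propagate distance d=13): x=2325/484 (≈4.8037) theta=-229/484 (≈-0.4731)
After 6 (thin lens f=31): x=2325/484 (≈4.8037) theta=-76/121 (≈-0.6281)
After 7 (propagate distance d=16): x=-2539/484 (≈-5.2459) theta=-76/121 (≈-0.6281)
After 8 (thin lens f=17): x=-2539/484 (≈-5.2459) theta=-239/748 (≈-0.3195)
After 9 (propagate distance d=16 (to screen)): x=-85227/8228 (≈-10.3582) theta=-239/748 (≈-0.3195)
|theta_initial|=0.5000 |theta_final|=239/748 (≈0.3195) -> not increased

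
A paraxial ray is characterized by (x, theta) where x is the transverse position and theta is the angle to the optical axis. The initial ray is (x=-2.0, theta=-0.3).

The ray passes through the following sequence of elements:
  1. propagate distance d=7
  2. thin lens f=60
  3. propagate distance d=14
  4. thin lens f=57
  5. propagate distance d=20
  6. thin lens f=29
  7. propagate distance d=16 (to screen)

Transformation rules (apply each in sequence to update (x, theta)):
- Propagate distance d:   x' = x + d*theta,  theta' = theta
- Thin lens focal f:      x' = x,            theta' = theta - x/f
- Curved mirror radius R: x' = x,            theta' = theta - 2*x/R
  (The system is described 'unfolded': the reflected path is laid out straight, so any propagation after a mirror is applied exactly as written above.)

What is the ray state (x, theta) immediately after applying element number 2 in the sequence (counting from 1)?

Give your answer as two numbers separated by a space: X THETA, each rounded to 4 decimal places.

Initial: x=-2.0000 theta=-0.3000
After 1 (propagate distance d=7): x=-4.1000 theta=-0.3000
After 2 (thin lens f=60): x=-4.1000 theta=-139/600 (≈-0.2317)
Rounded to 4 decimal places: x = -4.1000, theta = -0.2317

Answer: -4.1000 -0.2317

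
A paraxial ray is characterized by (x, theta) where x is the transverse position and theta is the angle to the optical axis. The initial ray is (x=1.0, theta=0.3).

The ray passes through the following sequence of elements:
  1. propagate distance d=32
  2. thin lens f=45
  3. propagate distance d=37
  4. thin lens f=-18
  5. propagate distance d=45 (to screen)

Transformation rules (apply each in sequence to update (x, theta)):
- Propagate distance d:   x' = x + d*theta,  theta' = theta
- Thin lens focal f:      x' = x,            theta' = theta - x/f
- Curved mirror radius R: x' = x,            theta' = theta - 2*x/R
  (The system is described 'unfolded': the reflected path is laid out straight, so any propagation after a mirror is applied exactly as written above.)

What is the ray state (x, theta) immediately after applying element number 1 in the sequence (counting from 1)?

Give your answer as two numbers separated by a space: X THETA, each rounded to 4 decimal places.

Initial: x=1.0000 theta=0.3000
After 1 (propagate distance d=32): x=10.6000 theta=0.3000
Rounded to 4 decimal places: x = 10.6000, theta = 0.3000

Answer: 10.6000 0.3000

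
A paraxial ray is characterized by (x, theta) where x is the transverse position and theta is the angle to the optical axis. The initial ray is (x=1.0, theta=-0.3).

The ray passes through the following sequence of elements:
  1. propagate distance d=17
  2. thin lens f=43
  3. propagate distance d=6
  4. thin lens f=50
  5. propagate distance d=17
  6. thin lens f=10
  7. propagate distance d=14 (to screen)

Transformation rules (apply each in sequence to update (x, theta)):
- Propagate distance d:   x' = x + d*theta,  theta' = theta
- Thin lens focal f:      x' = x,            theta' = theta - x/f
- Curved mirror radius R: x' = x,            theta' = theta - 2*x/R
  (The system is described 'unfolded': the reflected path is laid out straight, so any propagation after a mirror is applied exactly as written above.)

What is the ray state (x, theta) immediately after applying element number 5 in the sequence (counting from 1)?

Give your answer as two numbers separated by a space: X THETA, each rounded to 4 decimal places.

Answer: -6.9955 -0.0981

Derivation:
Initial: x=1.0000 theta=-0.3000
After 1 (propagate distance d=17): x=-4.1000 theta=-0.3000
After 2 (thin lens f=43): x=-4.1000 theta=-44/215 (≈-0.2047)
After 3 (propagate distance d=6): x=-2291/430 (≈-5.3279) theta=-44/215 (≈-0.2047)
After 4 (thin lens f=50): x=-2291/430 (≈-5.3279) theta=-2109/21500 (≈-0.0981)
After 5 (propagate distance d=17): x=-150403/21500 (≈-6.9955) theta=-2109/21500 (≈-0.0981)
Rounded to 4 decimal places: x = -6.9955, theta = -0.0981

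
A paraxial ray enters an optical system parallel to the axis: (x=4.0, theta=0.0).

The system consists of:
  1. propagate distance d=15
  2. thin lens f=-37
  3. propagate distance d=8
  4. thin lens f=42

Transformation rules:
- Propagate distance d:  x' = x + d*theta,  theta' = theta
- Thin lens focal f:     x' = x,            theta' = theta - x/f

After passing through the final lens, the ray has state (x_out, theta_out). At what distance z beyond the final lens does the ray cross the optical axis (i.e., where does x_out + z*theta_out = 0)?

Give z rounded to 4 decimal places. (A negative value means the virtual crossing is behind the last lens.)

Initial: x=4.0000 theta=0.0000
After 1 (propagate distance d=15): x=4.0000 theta=0.0000
After 2 (thin lens f=-37): x=4.0000 theta=4/37 (≈0.1081)
After 3 (propagate distance d=8): x=180/37 (≈4.8649) theta=4/37 (≈0.1081)
After 4 (thin lens f=42): x=180/37 (≈4.8649) theta=-2/259 (≈-0.0077)
z_focus = -x_out/theta_out = -(180/37)/(-2/259) = 630.0000
Rounded to 4 decimal places: z = 630.0000

Answer: 630.0000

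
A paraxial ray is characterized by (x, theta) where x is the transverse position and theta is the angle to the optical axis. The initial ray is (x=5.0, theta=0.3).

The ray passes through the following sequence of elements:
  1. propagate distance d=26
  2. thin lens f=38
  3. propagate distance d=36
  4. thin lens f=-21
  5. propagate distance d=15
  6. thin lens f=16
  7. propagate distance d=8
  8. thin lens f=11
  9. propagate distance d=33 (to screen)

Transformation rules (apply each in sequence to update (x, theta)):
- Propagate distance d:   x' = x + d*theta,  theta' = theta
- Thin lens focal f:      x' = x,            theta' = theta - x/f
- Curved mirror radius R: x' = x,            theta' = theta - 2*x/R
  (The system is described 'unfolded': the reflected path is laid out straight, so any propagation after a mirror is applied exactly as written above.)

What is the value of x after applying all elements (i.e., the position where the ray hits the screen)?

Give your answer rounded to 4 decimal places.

Initial: x=5.0000 theta=0.3000
After 1 (propagate distance d=26): x=12.8000 theta=0.3000
After 2 (thin lens f=38): x=12.8000 theta=-7/190 (≈-0.0368)
After 3 (propagate distance d=36): x=218/19 (≈11.4737) theta=-7/190 (≈-0.0368)
After 4 (thin lens f=-21): x=218/19 (≈11.4737) theta=107/210 (≈0.5095)
After 5 (propagate distance d=15): x=5085/266 (≈19.1165) theta=107/210 (≈0.5095)
After 6 (thin lens f=16): x=5085/266 (≈19.1165) theta=-43747/63840 (≈-0.6853)
After 7 (propagate distance d=8): x=108803/7980 (≈13.6345) theta=-43747/63840 (≈-0.6853)
After 8 (thin lens f=11): x=108803/7980 (≈13.6345) theta=-23713/12320 (≈-1.9248)
After 9 (propagate distance d=33 (to screen)): x=-3184499/63840 (≈-49.8825) theta=-23713/12320 (≈-1.9248)
Rounded to 4 decimal places: x = -49.8825

Answer: -49.8825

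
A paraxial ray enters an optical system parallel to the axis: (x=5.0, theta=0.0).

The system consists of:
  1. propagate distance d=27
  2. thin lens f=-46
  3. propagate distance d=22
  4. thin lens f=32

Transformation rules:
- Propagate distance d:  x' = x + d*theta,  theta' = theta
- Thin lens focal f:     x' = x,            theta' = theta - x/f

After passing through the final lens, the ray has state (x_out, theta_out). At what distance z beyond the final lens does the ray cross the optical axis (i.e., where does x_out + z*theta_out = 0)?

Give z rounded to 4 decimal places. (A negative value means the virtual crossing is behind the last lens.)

Answer: 60.4444

Derivation:
Initial: x=5.0000 theta=0.0000
After 1 (propagate distance d=27): x=5.0000 theta=0.0000
After 2 (thin lens f=-46): x=5.0000 theta=5/46 (≈0.1087)
After 3 (propagate distance d=22): x=170/23 (≈7.3913) theta=5/46 (≈0.1087)
After 4 (thin lens f=32): x=170/23 (≈7.3913) theta=-45/368 (≈-0.1223)
z_focus = -x_out/theta_out = -(170/23)/(-45/368) = 544/9 ≈ 60.4444
Rounded to 4 decimal places: z = 60.4444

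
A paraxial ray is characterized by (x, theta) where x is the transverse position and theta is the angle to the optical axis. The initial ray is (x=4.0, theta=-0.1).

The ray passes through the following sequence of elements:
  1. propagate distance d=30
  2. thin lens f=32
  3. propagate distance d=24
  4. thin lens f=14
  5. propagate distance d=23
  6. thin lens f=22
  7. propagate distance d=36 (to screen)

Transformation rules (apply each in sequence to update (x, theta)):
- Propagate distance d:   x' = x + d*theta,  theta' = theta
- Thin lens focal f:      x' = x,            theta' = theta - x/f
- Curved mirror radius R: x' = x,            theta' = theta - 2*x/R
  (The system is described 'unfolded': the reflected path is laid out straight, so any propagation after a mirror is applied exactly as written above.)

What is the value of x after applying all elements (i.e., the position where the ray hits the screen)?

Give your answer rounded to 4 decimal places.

Initial: x=4.0000 theta=-0.1000
After 1 (propagate distance d=30): x=1.0000 theta=-0.1000
After 2 (thin lens f=32): x=1.0000 theta=-21/160 (≈-0.1313)
After 3 (propagate distance d=24): x=-2.1500 theta=-21/160 (≈-0.1313)
After 4 (thin lens f=14): x=-2.1500 theta=5/224 (≈0.0223)
After 5 (propagate distance d=23): x=-1833/1120 (≈-1.6366) theta=5/224 (≈0.0223)
After 6 (thin lens f=22): x=-1833/1120 (≈-1.6366) theta=2383/24640 (≈0.0967)
After 7 (propagate distance d=36 (to screen)): x=22731/12320 (≈1.8450) theta=2383/24640 (≈0.0967)
Rounded to 4 decimal places: x = 1.8450

Answer: 1.8450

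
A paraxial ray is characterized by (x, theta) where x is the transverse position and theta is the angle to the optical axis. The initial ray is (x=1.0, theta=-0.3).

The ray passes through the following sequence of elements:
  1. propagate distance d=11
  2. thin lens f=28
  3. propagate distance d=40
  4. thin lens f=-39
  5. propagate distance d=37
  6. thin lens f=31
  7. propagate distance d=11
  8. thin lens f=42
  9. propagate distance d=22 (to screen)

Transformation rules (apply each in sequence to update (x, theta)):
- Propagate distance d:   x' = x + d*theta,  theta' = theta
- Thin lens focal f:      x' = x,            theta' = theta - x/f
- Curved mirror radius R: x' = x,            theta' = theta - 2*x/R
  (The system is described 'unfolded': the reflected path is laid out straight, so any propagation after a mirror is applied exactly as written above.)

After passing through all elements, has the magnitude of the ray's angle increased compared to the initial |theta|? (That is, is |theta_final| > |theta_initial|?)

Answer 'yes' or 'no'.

Initial: x=1.0000 theta=-0.3000
After 1 (propagate distance d=11): x=-2.3000 theta=-0.3000
After 2 (thin lens f=28): x=-2.3000 theta=-61/280 (≈-0.2179)
After 3 (propagate distance d=40): x=-771/70 (≈-11.0143) theta=-61/280 (≈-0.2179)
After 4 (thin lens f=-39): x=-771/70 (≈-11.0143) theta=-1821/3640 (≈-0.5003)
After 5 (propagate distance d=37): x=-107469/3640 (≈-29.5245) theta=-1821/3640 (≈-0.5003)
After 6 (thin lens f=31): x=-107469/3640 (≈-29.5245) theta=25509/56420 (≈0.4521)
After 7 (propagate distance d=11): x=-395763/16120 (≈-24.5511) theta=25509/56420 (≈0.4521)
After 8 (thin lens f=42): x=-395763/16120 (≈-24.5511) theta=7547/7280 (≈1.0367)
After 9 (propagate distance d=22 (to screen)): x=-98407/56420 (≈-1.7442) theta=7547/7280 (≈1.0367)
|theta_initial|=0.3000 |theta_final|=7547/7280 (≈1.0367) -> increased

Answer: yes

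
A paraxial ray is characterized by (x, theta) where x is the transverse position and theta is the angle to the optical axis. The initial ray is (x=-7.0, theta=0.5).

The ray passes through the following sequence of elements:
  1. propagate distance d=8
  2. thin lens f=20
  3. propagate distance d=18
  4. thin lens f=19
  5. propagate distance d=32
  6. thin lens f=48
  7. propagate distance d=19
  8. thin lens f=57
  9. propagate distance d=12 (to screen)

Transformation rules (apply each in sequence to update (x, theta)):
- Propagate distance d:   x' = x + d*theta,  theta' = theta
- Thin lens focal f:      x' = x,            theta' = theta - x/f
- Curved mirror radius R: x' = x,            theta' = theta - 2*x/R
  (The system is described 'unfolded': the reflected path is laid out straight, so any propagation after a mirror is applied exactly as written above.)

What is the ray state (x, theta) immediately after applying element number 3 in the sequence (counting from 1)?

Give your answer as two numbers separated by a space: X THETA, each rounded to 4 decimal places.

Answer: 8.7000 0.6500

Derivation:
Initial: x=-7.0000 theta=0.5000
After 1 (propagate distance d=8): x=-3.0000 theta=0.5000
After 2 (thin lens f=20): x=-3.0000 theta=0.6500
After 3 (propagate distance d=18): x=8.7000 theta=0.6500
Rounded to 4 decimal places: x = 8.7000, theta = 0.6500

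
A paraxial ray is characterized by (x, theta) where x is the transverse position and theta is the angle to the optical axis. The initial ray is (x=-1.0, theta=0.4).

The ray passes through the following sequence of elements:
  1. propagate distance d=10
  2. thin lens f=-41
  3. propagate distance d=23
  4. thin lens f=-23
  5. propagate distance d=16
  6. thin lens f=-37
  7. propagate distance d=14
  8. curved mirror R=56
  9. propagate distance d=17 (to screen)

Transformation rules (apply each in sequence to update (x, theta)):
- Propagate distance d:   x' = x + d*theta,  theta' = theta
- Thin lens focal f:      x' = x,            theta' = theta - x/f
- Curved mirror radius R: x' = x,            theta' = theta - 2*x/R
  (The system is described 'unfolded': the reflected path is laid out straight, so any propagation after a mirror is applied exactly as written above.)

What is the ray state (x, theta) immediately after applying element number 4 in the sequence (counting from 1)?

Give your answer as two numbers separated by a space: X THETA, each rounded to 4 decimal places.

Initial: x=-1.0000 theta=0.4000
After 1 (propagate distance d=10): x=3.0000 theta=0.4000
After 2 (thin lens f=-41): x=3.0000 theta=97/205 (≈0.4732)
After 3 (propagate distance d=23): x=2846/205 (≈13.8829) theta=97/205 (≈0.4732)
After 4 (thin lens f=-23): x=2846/205 (≈13.8829) theta=5077/4715 (≈1.0768)
Rounded to 4 decimal places: x = 13.8829, theta = 1.0768

Answer: 13.8829 1.0768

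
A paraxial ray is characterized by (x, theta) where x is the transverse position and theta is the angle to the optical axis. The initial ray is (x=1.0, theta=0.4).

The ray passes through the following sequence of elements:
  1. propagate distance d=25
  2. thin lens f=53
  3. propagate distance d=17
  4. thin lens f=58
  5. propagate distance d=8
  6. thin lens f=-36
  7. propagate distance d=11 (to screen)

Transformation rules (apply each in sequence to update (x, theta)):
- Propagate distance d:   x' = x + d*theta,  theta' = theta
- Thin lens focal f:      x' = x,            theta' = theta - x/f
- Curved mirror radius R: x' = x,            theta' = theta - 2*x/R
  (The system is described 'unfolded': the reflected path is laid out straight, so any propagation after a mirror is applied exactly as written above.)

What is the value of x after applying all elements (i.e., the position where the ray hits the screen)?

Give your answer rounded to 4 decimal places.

Initial: x=1.0000 theta=0.4000
After 1 (propagate distance d=25): x=11.0000 theta=0.4000
After 2 (thin lens f=53): x=11.0000 theta=51/265 (≈0.1925)
After 3 (propagate distance d=17): x=3782/265 (≈14.2717) theta=51/265 (≈0.1925)
After 4 (thin lens f=58): x=3782/265 (≈14.2717) theta=-412/7685 (≈-0.0536)
After 5 (propagate distance d=8): x=106382/7685 (≈13.8428) theta=-412/7685 (≈-0.0536)
After 6 (thin lens f=-36): x=106382/7685 (≈13.8428) theta=9155/27666 (≈0.3309)
After 7 (propagate distance d=11 (to screen)): x=2418401/138330 (≈17.4828) theta=9155/27666 (≈0.3309)
Rounded to 4 decimal places: x = 17.4828

Answer: 17.4828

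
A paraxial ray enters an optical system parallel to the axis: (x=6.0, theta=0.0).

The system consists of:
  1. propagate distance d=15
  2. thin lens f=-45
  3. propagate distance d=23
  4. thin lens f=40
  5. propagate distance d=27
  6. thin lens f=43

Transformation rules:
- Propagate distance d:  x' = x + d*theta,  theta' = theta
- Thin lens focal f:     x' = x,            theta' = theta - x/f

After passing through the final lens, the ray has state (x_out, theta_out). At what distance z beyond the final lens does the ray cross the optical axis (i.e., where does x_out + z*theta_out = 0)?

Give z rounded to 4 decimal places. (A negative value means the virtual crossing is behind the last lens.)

Answer: 26.6578

Derivation:
Initial: x=6.0000 theta=0.0000
After 1 (propagate distance d=15): x=6.0000 theta=0.0000
After 2 (thin lens f=-45): x=6.0000 theta=2/15 (≈0.1333)
After 3 (propagate distance d=23): x=136/15 (≈9.0667) theta=2/15 (≈0.1333)
After 4 (thin lens f=40): x=136/15 (≈9.0667) theta=-7/75 (≈-0.0933)
After 5 (propagate distance d=27): x=491/75 (≈6.5467) theta=-7/75 (≈-0.0933)
After 6 (thin lens f=43): x=491/75 (≈6.5467) theta=-264/1075 (≈-0.2456)
z_focus = -x_out/theta_out = -(491/75)/(-264/1075) = 21113/792 ≈ 26.6578
Rounded to 4 decimal places: z = 26.6578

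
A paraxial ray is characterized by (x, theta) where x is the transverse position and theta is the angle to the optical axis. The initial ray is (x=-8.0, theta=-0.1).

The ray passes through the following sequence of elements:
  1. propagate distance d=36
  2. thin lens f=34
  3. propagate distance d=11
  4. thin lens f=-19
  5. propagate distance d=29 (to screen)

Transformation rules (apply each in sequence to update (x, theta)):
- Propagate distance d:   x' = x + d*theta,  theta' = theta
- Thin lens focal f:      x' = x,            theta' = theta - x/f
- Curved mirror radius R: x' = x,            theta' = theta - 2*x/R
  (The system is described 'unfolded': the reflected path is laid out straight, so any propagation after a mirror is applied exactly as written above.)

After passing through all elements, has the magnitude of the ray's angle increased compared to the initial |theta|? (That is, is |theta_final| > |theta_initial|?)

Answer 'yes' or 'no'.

Answer: yes

Derivation:
Initial: x=-8.0000 theta=-0.1000
After 1 (propagate distance d=36): x=-11.6000 theta=-0.1000
After 2 (thin lens f=34): x=-11.6000 theta=41/170 (≈0.2412)
After 3 (propagate distance d=11): x=-1521/170 (≈-8.9471) theta=41/170 (≈0.2412)
After 4 (thin lens f=-19): x=-1521/170 (≈-8.9471) theta=-371/1615 (≈-0.2297)
After 5 (propagate distance d=29 (to screen)): x=-50417/3230 (≈-15.6090) theta=-371/1615 (≈-0.2297)
|theta_initial|=0.1000 |theta_final|=371/1615 (≈0.2297) -> increased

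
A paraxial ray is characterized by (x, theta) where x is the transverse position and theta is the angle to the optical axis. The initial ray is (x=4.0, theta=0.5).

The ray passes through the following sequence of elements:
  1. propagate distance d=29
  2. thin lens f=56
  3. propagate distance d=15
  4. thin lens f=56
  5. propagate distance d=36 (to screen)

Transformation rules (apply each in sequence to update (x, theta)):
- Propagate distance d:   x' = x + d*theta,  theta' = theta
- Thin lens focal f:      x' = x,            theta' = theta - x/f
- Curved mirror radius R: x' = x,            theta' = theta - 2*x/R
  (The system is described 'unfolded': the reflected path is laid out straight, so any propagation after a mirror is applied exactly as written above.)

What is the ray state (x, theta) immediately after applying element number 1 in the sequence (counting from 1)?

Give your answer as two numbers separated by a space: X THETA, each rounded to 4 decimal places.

Answer: 18.5000 0.5000

Derivation:
Initial: x=4.0000 theta=0.5000
After 1 (propagate distance d=29): x=18.5000 theta=0.5000
Rounded to 4 decimal places: x = 18.5000, theta = 0.5000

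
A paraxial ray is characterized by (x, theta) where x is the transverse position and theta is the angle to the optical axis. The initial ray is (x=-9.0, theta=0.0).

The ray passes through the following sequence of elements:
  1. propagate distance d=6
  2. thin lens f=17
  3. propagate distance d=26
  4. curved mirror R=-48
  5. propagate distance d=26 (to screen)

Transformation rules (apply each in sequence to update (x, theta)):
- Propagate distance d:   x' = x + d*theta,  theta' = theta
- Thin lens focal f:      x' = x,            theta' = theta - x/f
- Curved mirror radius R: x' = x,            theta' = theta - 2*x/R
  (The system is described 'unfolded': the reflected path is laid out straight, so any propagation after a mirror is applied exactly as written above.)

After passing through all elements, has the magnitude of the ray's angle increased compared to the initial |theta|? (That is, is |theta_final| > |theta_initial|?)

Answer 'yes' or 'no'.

Initial: x=-9.0000 theta=0.0000
After 1 (propagate distance d=6): x=-9.0000 theta=0.0000
After 2 (thin lens f=17): x=-9.0000 theta=9/17 (≈0.5294)
After 3 (propagate distance d=26): x=81/17 (≈4.7647) theta=9/17 (≈0.5294)
After 4 (curved mirror R=-48): x=81/17 (≈4.7647) theta=99/136 (≈0.7279)
After 5 (propagate distance d=26 (to screen)): x=1611/68 (≈23.6912) theta=99/136 (≈0.7279)
|theta_initial|=0.0000 |theta_final|=99/136 (≈0.7279) -> increased

Answer: yes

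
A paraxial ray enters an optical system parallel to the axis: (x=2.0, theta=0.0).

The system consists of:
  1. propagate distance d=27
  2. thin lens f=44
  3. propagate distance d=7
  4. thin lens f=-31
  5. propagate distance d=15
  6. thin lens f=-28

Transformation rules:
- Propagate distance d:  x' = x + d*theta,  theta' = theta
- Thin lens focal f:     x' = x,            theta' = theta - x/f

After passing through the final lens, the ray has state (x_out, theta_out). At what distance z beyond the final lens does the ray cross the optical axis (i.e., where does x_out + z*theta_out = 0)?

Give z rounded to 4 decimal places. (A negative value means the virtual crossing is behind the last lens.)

Answer: -24.6520

Derivation:
Initial: x=2.0000 theta=0.0000
After 1 (propagate distance d=27): x=2.0000 theta=0.0000
After 2 (thin lens f=44): x=2.0000 theta=-1/22 (≈-0.0455)
After 3 (propagate distance d=7): x=37/22 (≈1.6818) theta=-1/22 (≈-0.0455)
After 4 (thin lens f=-31): x=37/22 (≈1.6818) theta=3/341 (≈0.0088)
After 5 (propagate distance d=15): x=1237/682 (≈1.8138) theta=3/341 (≈0.0088)
After 6 (thin lens f=-28): x=1237/682 (≈1.8138) theta=1405/19096 (≈0.0736)
z_focus = -x_out/theta_out = -(1237/682)/(1405/19096) = -34636/1405 ≈ -24.6520
Rounded to 4 decimal places: z = -24.6520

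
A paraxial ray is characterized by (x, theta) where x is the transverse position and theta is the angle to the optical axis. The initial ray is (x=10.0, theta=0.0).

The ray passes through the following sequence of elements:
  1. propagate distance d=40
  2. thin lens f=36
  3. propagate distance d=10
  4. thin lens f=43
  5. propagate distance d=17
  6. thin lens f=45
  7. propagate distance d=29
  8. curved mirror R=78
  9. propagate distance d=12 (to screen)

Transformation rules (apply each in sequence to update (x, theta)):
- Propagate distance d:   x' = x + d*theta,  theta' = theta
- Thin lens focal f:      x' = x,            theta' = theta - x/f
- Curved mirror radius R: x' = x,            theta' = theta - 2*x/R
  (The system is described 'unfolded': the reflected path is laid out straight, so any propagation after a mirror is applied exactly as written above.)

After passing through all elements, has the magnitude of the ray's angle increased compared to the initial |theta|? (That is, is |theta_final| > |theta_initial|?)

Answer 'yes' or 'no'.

Answer: yes

Derivation:
Initial: x=10.0000 theta=0.0000
After 1 (propagate distance d=40): x=10.0000 theta=0.0000
After 2 (thin lens f=36): x=10.0000 theta=-5/18 (≈-0.2778)
After 3 (propagate distance d=10): x=65/9 (≈7.2222) theta=-5/18 (≈-0.2778)
After 4 (thin lens f=43): x=65/9 (≈7.2222) theta=-115/258 (≈-0.4457)
After 5 (propagate distance d=17): x=-275/774 (≈-0.3553) theta=-115/258 (≈-0.4457)
After 6 (thin lens f=45): x=-275/774 (≈-0.3553) theta=-1525/3483 (≈-0.4378)
After 7 (propagate distance d=29): x=-90925/6966 (≈-13.0527) theta=-1525/3483 (≈-0.4378)
After 8 (curved mirror R=78): x=-90925/6966 (≈-13.0527) theta=-28025/271674 (≈-0.1032)
After 9 (propagate distance d=12 (to screen)): x=-431375/30186 (≈-14.2906) theta=-28025/271674 (≈-0.1032)
|theta_initial|=0.0000 |theta_final|=28025/271674 (≈0.1032) -> increased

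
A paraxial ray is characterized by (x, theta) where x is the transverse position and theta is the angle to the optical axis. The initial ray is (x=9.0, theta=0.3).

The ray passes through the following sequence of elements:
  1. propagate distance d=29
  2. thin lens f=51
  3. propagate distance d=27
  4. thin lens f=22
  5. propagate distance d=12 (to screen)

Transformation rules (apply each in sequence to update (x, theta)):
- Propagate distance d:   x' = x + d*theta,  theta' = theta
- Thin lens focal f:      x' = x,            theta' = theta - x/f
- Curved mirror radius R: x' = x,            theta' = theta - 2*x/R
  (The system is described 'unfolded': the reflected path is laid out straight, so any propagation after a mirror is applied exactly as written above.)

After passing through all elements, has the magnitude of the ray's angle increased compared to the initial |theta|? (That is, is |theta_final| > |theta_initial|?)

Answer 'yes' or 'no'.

Initial: x=9.0000 theta=0.3000
After 1 (propagate distance d=29): x=17.7000 theta=0.3000
After 2 (thin lens f=51): x=17.7000 theta=-4/85 (≈-0.0471)
After 3 (propagate distance d=27): x=2793/170 (≈16.4294) theta=-4/85 (≈-0.0471)
After 4 (thin lens f=22): x=2793/170 (≈16.4294) theta=-2969/3740 (≈-0.7939)
After 5 (propagate distance d=12 (to screen)): x=12909/1870 (≈6.9032) theta=-2969/3740 (≈-0.7939)
|theta_initial|=0.3000 |theta_final|=2969/3740 (≈0.7939) -> increased

Answer: yes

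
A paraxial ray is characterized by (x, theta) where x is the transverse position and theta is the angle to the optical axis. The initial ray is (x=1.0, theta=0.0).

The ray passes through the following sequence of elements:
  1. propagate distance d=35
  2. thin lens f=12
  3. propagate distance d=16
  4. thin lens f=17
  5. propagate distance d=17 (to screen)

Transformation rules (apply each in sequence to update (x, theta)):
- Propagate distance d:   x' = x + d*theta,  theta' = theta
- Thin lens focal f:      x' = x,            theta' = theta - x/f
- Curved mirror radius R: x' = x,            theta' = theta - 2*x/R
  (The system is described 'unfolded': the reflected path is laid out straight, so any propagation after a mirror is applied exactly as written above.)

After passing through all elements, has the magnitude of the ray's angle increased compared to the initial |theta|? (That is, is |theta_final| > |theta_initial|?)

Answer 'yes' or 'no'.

Answer: yes

Derivation:
Initial: x=1.0000 theta=0.0000
After 1 (propagate distance d=35): x=1.0000 theta=0.0000
After 2 (thin lens f=12): x=1.0000 theta=-1/12 (≈-0.0833)
After 3 (propagate distance d=16): x=-1/3 (≈-0.3333) theta=-1/12 (≈-0.0833)
After 4 (thin lens f=17): x=-1/3 (≈-0.3333) theta=-13/204 (≈-0.0637)
After 5 (propagate distance d=17 (to screen)): x=-17/12 (≈-1.4167) theta=-13/204 (≈-0.0637)
|theta_initial|=0.0000 |theta_final|=13/204 (≈0.0637) -> increased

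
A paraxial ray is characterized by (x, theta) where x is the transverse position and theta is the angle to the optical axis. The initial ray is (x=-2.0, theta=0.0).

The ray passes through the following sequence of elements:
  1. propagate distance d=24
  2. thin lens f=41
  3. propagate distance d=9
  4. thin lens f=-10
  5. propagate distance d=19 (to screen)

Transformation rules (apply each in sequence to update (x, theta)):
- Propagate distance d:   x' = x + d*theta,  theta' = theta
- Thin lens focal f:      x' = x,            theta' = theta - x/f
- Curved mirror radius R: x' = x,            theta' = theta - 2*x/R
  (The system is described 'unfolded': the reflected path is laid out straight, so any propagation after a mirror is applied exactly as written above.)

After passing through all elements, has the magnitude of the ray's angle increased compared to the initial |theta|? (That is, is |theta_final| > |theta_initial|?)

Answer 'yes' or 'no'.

Answer: yes

Derivation:
Initial: x=-2.0000 theta=0.0000
After 1 (propagate distance d=24): x=-2.0000 theta=0.0000
After 2 (thin lens f=41): x=-2.0000 theta=2/41 (≈0.0488)
After 3 (propagate distance d=9): x=-64/41 (≈-1.5610) theta=2/41 (≈0.0488)
After 4 (thin lens f=-10): x=-64/41 (≈-1.5610) theta=-22/205 (≈-0.1073)
After 5 (propagate distance d=19 (to screen)): x=-3.6000 theta=-22/205 (≈-0.1073)
|theta_initial|=0.0000 |theta_final|=22/205 (≈0.1073) -> increased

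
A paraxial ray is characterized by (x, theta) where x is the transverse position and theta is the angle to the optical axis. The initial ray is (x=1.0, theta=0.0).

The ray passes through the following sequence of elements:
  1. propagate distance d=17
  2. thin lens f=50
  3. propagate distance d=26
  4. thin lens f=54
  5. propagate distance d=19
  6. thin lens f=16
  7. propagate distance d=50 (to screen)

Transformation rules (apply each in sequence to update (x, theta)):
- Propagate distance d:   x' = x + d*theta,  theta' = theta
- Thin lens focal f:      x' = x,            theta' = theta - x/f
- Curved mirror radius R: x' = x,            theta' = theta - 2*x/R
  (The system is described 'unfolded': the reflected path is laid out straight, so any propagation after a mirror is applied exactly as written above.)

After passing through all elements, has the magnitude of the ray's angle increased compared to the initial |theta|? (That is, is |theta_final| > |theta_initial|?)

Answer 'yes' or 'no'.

Initial: x=1.0000 theta=0.0000
After 1 (propagate distance d=17): x=1.0000 theta=0.0000
After 2 (thin lens f=50): x=1.0000 theta=-0.0200
After 3 (propagate distance d=26): x=0.4800 theta=-0.0200
After 4 (thin lens f=54): x=0.4800 theta=-13/450 (≈-0.0289)
After 5 (propagate distance d=19): x=-31/450 (≈-0.0689) theta=-13/450 (≈-0.0289)
After 6 (thin lens f=16): x=-31/450 (≈-0.0689) theta=-59/2400 (≈-0.0246)
After 7 (propagate distance d=50 (to screen)): x=-4673/3600 (≈-1.2981) theta=-59/2400 (≈-0.0246)
|theta_initial|=0.0000 |theta_final|=59/2400 (≈0.0246) -> increased

Answer: yes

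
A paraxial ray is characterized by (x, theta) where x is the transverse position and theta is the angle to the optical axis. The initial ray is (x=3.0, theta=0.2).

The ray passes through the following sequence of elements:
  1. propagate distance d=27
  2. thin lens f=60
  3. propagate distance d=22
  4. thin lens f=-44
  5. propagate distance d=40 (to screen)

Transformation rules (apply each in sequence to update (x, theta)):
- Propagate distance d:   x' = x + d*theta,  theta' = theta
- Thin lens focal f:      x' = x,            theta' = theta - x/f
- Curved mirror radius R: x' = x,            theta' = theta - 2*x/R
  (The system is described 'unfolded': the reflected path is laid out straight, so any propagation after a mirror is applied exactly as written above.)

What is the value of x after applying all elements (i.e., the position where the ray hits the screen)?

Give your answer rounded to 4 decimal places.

Initial: x=3.0000 theta=0.2000
After 1 (propagate distance d=27): x=8.4000 theta=0.2000
After 2 (thin lens f=60): x=8.4000 theta=0.0600
After 3 (propagate distance d=22): x=9.7200 theta=0.0600
After 4 (thin lens f=-44): x=9.7200 theta=309/1100 (≈0.2809)
After 5 (propagate distance d=40 (to screen)): x=5763/275 (≈20.9564) theta=309/1100 (≈0.2809)
Rounded to 4 decimal places: x = 20.9564

Answer: 20.9564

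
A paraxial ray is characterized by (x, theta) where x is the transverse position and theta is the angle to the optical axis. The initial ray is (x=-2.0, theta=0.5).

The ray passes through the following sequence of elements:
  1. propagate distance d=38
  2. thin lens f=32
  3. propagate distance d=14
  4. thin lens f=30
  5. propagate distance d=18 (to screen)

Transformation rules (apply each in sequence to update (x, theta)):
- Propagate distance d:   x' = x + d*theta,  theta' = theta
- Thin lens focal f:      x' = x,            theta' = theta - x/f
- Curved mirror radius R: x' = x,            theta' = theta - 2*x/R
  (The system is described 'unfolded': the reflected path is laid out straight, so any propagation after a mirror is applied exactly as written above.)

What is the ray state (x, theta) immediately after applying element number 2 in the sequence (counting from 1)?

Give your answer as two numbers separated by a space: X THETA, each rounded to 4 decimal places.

Answer: 17.0000 -0.0313

Derivation:
Initial: x=-2.0000 theta=0.5000
After 1 (propagate distance d=38): x=17.0000 theta=0.5000
After 2 (thin lens f=32): x=17.0000 theta=-1/32 (≈-0.0313)
Rounded to 4 decimal places: x = 17.0000, theta = -0.0313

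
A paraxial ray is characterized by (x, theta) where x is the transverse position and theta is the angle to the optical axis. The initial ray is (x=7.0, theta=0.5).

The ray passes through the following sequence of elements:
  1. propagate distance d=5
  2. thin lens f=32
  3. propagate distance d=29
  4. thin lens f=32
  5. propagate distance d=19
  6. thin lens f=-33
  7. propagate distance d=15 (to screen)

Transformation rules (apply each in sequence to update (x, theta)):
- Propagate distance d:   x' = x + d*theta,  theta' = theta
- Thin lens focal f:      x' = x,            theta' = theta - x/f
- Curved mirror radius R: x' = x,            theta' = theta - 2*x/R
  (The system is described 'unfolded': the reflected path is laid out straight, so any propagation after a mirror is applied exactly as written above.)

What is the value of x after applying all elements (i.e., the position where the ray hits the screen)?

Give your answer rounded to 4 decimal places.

Initial: x=7.0000 theta=0.5000
After 1 (propagate distance d=5): x=9.5000 theta=0.5000
After 2 (thin lens f=32): x=9.5000 theta=13/64 (≈0.2031)
After 3 (propagate distance d=29): x=985/64 (≈15.3906) theta=13/64 (≈0.2031)
After 4 (thin lens f=32): x=985/64 (≈15.3906) theta=-569/2048 (≈-0.2778)
After 5 (propagate distance d=19): x=20709/2048 (≈10.1118) theta=-569/2048 (≈-0.2778)
After 6 (thin lens f=-33): x=20709/2048 (≈10.1118) theta=161/5632 (≈0.0286)
After 7 (propagate distance d=15 (to screen)): x=237459/22528 (≈10.5406) theta=161/5632 (≈0.0286)
Rounded to 4 decimal places: x = 10.5406

Answer: 10.5406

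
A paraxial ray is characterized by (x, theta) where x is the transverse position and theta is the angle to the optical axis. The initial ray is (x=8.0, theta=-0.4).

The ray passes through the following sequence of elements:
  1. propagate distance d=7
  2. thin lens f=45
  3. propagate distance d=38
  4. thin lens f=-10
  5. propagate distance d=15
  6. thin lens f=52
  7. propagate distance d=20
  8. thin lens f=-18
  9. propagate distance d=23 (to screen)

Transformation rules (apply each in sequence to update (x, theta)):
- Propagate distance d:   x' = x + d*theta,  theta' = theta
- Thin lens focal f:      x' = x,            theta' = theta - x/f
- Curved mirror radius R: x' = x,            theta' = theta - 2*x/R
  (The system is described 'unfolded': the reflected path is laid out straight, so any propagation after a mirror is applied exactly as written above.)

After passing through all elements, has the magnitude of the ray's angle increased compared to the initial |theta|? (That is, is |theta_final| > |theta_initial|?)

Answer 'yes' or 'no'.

Answer: yes

Derivation:
Initial: x=8.0000 theta=-0.4000
After 1 (propagate distance d=7): x=5.2000 theta=-0.4000
After 2 (thin lens f=45): x=5.2000 theta=-116/225 (≈-0.5156)
After 3 (propagate distance d=38): x=-3238/225 (≈-14.3911) theta=-116/225 (≈-0.5156)
After 4 (thin lens f=-10): x=-3238/225 (≈-14.3911) theta=-733/375 (≈-1.9547)
After 5 (propagate distance d=15): x=-1967/45 (≈-43.7111) theta=-733/375 (≈-1.9547)
After 6 (thin lens f=52): x=-1967/45 (≈-43.7111) theta=-65173/58500 (≈-1.1141)
After 7 (propagate distance d=20): x=-193028/2925 (≈-65.9925) theta=-65173/58500 (≈-1.1141)
After 8 (thin lens f=-18): x=-193028/2925 (≈-65.9925) theta=-2516837/526500 (≈-4.7803)
After 9 (propagate distance d=23 (to screen)): x=-92632291/526500 (≈-175.9398) theta=-2516837/526500 (≈-4.7803)
|theta_initial|=0.4000 |theta_final|=2516837/526500 (≈4.7803) -> increased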